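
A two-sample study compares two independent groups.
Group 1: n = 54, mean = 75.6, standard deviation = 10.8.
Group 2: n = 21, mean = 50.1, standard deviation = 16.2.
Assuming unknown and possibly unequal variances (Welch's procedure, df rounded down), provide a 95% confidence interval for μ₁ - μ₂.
(17.64, 33.36)

Difference: x̄₁ - x̄₂ = 25.50
SE = √(s₁²/n₁ + s₂²/n₂) = √(10.8²/54 + 16.2²/21) = 3.8285
df = 27.20 → 27 (Welch–Satterthwaite, rounded down)
t* = 2.052

CI: 25.50 ± 2.052 · 3.8285 = 25.50 ± 7.86 = (17.64, 33.36)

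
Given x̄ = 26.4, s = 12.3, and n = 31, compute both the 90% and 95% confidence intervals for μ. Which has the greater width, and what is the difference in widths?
95% CI is wider by 1.52

df = 30
90% CI: t* = 1.697, (22.65, 30.15), width = 2 · t* · s/√n = 7.50
95% CI: t* = 2.042, (21.89, 30.91), width = 2 · t* · s/√n = 9.02

The 95% CI is wider by 9.02 - 7.50 = 1.52.
Higher confidence requires a wider interval.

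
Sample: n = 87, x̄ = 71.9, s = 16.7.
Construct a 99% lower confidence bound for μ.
μ ≥ 67.66

Lower bound (one-sided):
t* = 2.370 (one-sided for 99%)
Lower bound = x̄ - t* · s/√n = 71.9 - 2.370 · 16.7/√87 = 67.66

We are 99% confident that μ ≥ 67.66.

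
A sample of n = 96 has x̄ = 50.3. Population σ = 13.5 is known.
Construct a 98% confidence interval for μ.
(47.10, 53.50)

z-interval (σ known):
z* = 2.326 for 98% confidence

Margin of error = z* · σ/√n = 2.326 · 13.5/√96 = 3.20

CI: (50.3 - 3.20, 50.3 + 3.20) = (47.10, 53.50)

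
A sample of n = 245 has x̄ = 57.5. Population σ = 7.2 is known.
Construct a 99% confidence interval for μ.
(56.32, 58.68)

z-interval (σ known):
z* = 2.576 for 99% confidence

Margin of error = z* · σ/√n = 2.576 · 7.2/√245 = 1.18

CI: (57.5 - 1.18, 57.5 + 1.18) = (56.32, 58.68)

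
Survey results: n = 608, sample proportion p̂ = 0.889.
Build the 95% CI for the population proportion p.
(0.864, 0.914)

Proportion CI:
SE = √(p̂(1-p̂)/n) = √(0.889 · 0.111 / 608) = 0.01274

z* = 1.960
Margin = z* · SE = 1.960 · 0.01274 = 0.0250

CI: 0.889 ± 0.0250 = (0.864, 0.914)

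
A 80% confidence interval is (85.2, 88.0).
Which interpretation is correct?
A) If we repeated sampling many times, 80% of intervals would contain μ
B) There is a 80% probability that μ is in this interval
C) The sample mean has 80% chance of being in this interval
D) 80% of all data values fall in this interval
A

A) Correct — this is the frequentist long-run coverage interpretation.
B) Wrong — μ is fixed; the randomness lives in the interval, not in μ.
C) Wrong — x̄ is observed and sits in the interval by construction.
D) Wrong — a CI is about the parameter μ, not individual data values.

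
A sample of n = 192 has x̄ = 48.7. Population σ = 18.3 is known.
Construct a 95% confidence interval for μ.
(46.11, 51.29)

z-interval (σ known):
z* = 1.960 for 95% confidence

Margin of error = z* · σ/√n = 1.960 · 18.3/√192 = 2.59

CI: (48.7 - 2.59, 48.7 + 2.59) = (46.11, 51.29)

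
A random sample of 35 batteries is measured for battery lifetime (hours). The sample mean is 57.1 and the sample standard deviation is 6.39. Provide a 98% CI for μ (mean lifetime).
(54.46, 59.74)

t-interval (σ unknown):
df = n - 1 = 34
t* = 2.441 for 98% confidence

Margin of error = t* · s/√n = 2.441 · 6.39/√35 = 2.64

CI: (54.46, 59.74)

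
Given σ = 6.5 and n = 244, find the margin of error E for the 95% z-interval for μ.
Margin of error = 0.82

Margin of error = z* · σ/√n
= 1.960 · 6.5/√244
= 1.960 · 6.5/15.6205
= 0.82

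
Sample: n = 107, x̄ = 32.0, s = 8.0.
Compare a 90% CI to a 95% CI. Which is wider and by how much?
95% CI is wider by 0.50

df = 106
90% CI: t* = 1.659, (30.72, 33.28), width = 2 · t* · s/√n = 2.57
95% CI: t* = 1.983, (30.47, 33.53), width = 2 · t* · s/√n = 3.07

The 95% CI is wider by 3.07 - 2.57 = 0.50.
Higher confidence requires a wider interval.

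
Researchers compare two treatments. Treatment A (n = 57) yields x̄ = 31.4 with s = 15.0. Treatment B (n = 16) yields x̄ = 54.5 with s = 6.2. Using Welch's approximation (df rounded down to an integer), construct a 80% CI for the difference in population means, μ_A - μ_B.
(-26.37, -19.83)

Difference: x̄₁ - x̄₂ = -23.10
SE = √(s₁²/n₁ + s₂²/n₂) = √(15.0²/57 + 6.2²/16) = 2.5199
df = 60.81 → 60 (Welch–Satterthwaite, rounded down)
t* = 1.296

CI: -23.10 ± 1.296 · 2.5199 = -23.10 ± 3.27 = (-26.37, -19.83)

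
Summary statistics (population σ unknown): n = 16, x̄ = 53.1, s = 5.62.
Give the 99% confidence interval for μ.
(48.96, 57.24)

t-interval (σ unknown):
df = n - 1 = 15
t* = 2.947 for 99% confidence

Margin of error = t* · s/√n = 2.947 · 5.62/√16 = 4.14

CI: (48.96, 57.24)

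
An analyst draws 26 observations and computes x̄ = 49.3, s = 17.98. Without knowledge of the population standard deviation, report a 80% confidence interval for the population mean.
(44.66, 53.94)

t-interval (σ unknown):
df = n - 1 = 25
t* = 1.316 for 80% confidence

Margin of error = t* · s/√n = 1.316 · 17.98/√26 = 4.64

CI: (44.66, 53.94)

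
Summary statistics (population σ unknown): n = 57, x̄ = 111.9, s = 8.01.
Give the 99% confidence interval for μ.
(109.07, 114.73)

t-interval (σ unknown):
df = n - 1 = 56
t* = 2.667 for 99% confidence

Margin of error = t* · s/√n = 2.667 · 8.01/√57 = 2.83

CI: (109.07, 114.73)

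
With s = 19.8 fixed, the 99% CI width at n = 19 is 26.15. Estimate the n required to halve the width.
n ≈ 76

CI width ∝ 1/√n
To reduce width by factor 2, need √n to grow by 2 → need 2² = 4 times as many samples.

Current: n = 19, width = 26.15
New: n = 76, width ≈ 12.01

Width reduced by factor of 26.15/12.01 = 2.18.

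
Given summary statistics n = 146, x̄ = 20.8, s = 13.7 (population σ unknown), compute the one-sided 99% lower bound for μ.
μ ≥ 18.13

Lower bound (one-sided):
t* = 2.352 (one-sided for 99%)
Lower bound = x̄ - t* · s/√n = 20.8 - 2.352 · 13.7/√146 = 18.13

We are 99% confident that μ ≥ 18.13.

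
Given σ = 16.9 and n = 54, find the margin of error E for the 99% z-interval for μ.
Margin of error = 5.92

Margin of error = z* · σ/√n
= 2.576 · 16.9/√54
= 2.576 · 16.9/7.3485
= 5.92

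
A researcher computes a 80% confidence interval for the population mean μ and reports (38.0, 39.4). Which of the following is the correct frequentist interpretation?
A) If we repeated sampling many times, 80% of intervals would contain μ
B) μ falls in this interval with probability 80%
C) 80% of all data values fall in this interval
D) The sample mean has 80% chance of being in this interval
A

A) Correct — this is the frequentist long-run coverage interpretation.
B) Wrong — μ is fixed; the randomness lives in the interval, not in μ.
C) Wrong — a CI is about the parameter μ, not individual data values.
D) Wrong — x̄ is observed and sits in the interval by construction.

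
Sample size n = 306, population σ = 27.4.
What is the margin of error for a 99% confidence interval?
Margin of error = 4.03

Margin of error = z* · σ/√n
= 2.576 · 27.4/√306
= 2.576 · 27.4/17.4929
= 4.03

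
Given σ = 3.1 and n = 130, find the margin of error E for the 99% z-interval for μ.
Margin of error = 0.70

Margin of error = z* · σ/√n
= 2.576 · 3.1/√130
= 2.576 · 3.1/11.4018
= 0.70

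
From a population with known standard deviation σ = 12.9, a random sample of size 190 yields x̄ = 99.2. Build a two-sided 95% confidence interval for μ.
(97.37, 101.03)

z-interval (σ known):
z* = 1.960 for 95% confidence

Margin of error = z* · σ/√n = 1.960 · 12.9/√190 = 1.83

CI: (99.2 - 1.83, 99.2 + 1.83) = (97.37, 101.03)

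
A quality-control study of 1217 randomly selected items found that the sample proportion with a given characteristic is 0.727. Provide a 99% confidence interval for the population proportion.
(0.694, 0.760)

Proportion CI:
SE = √(p̂(1-p̂)/n) = √(0.727 · 0.273 / 1217) = 0.01277

z* = 2.576
Margin = z* · SE = 2.576 · 0.01277 = 0.0329

CI: 0.727 ± 0.0329 = (0.694, 0.760)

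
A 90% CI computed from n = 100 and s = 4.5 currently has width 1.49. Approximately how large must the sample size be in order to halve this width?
n ≈ 400

CI width ∝ 1/√n
To reduce width by factor 2, need √n to grow by 2 → need 2² = 4 times as many samples.

Current: n = 100, width = 1.49
New: n = 400, width ≈ 0.74

Width reduced by factor of 1.49/0.74 = 2.01.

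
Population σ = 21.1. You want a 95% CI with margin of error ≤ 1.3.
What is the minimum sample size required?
n ≥ 1013

For margin E ≤ 1.3:
n ≥ (z* · σ / E)²
n ≥ (1.960 · 21.1 / 1.3)²
n ≥ 1012.02

Minimum n = 1013 (rounding up)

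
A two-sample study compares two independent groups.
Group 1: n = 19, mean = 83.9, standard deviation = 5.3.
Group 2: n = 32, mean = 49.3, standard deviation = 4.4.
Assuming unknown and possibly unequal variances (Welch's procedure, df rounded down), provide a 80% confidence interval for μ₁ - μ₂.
(32.71, 36.49)

Difference: x̄₁ - x̄₂ = 34.60
SE = √(s₁²/n₁ + s₂²/n₂) = √(5.3²/19 + 4.4²/32) = 1.4434
df = 32.58 → 32 (Welch–Satterthwaite, rounded down)
t* = 1.309

CI: 34.60 ± 1.309 · 1.4434 = 34.60 ± 1.89 = (32.71, 36.49)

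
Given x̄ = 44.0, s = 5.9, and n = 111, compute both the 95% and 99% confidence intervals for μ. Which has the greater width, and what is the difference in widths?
99% CI is wider by 0.72

df = 110
95% CI: t* = 1.982, (42.89, 45.11), width = 2 · t* · s/√n = 2.22
99% CI: t* = 2.621, (42.53, 45.47), width = 2 · t* · s/√n = 2.94

The 99% CI is wider by 2.94 - 2.22 = 0.72.
Higher confidence requires a wider interval.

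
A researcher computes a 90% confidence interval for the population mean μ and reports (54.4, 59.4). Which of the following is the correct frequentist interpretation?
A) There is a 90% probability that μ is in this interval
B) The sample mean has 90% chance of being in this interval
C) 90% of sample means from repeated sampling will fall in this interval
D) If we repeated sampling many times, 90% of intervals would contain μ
D

A) Wrong — μ is fixed; the randomness lives in the interval, not in μ.
B) Wrong — x̄ is observed and sits in the interval by construction.
C) Wrong — coverage applies to intervals containing μ, not to future x̄ values.
D) Correct — this is the frequentist long-run coverage interpretation.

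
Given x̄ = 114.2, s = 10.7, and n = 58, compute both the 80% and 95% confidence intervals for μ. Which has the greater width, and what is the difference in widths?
95% CI is wider by 1.99

df = 57
80% CI: t* = 1.297, (112.38, 116.02), width = 2 · t* · s/√n = 3.64
95% CI: t* = 2.002, (111.39, 117.01), width = 2 · t* · s/√n = 5.63

The 95% CI is wider by 5.63 - 3.64 = 1.99.
Higher confidence requires a wider interval.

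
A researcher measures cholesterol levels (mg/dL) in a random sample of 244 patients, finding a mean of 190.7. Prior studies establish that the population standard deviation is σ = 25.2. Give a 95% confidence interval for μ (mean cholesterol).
(187.54, 193.86)

z-interval (σ known):
z* = 1.960 for 95% confidence

Margin of error = z* · σ/√n = 1.960 · 25.2/√244 = 3.16

CI: (190.7 - 3.16, 190.7 + 3.16) = (187.54, 193.86)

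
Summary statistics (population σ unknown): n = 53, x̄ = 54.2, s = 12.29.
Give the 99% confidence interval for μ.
(49.69, 58.71)

t-interval (σ unknown):
df = n - 1 = 52
t* = 2.674 for 99% confidence

Margin of error = t* · s/√n = 2.674 · 12.29/√53 = 4.51

CI: (49.69, 58.71)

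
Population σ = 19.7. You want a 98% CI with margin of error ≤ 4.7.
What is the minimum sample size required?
n ≥ 96

For margin E ≤ 4.7:
n ≥ (z* · σ / E)²
n ≥ (2.326 · 19.7 / 4.7)²
n ≥ 95.05

Minimum n = 96 (rounding up)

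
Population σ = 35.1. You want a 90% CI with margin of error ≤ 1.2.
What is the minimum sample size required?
n ≥ 2316

For margin E ≤ 1.2:
n ≥ (z* · σ / E)²
n ≥ (1.645 · 35.1 / 1.2)²
n ≥ 2315.17

Minimum n = 2316 (rounding up)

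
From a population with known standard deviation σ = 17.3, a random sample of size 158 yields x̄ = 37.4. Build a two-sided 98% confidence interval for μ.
(34.20, 40.60)

z-interval (σ known):
z* = 2.326 for 98% confidence

Margin of error = z* · σ/√n = 2.326 · 17.3/√158 = 3.20

CI: (37.4 - 3.20, 37.4 + 3.20) = (34.20, 40.60)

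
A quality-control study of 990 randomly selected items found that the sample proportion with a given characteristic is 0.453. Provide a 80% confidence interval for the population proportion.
(0.433, 0.473)

Proportion CI:
SE = √(p̂(1-p̂)/n) = √(0.453 · 0.547 / 990) = 0.01582

z* = 1.282
Margin = z* · SE = 1.282 · 0.01582 = 0.0203

CI: 0.453 ± 0.0203 = (0.433, 0.473)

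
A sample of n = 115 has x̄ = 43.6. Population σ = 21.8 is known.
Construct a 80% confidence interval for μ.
(40.99, 46.21)

z-interval (σ known):
z* = 1.282 for 80% confidence

Margin of error = z* · σ/√n = 1.282 · 21.8/√115 = 2.61

CI: (43.6 - 2.61, 43.6 + 2.61) = (40.99, 46.21)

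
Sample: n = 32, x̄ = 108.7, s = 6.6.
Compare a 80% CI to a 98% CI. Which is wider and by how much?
98% CI is wider by 2.67

df = 31
80% CI: t* = 1.309, (107.17, 110.23), width = 2 · t* · s/√n = 3.05
98% CI: t* = 2.453, (105.84, 111.56), width = 2 · t* · s/√n = 5.72

The 98% CI is wider by 5.72 - 3.05 = 2.67.
Higher confidence requires a wider interval.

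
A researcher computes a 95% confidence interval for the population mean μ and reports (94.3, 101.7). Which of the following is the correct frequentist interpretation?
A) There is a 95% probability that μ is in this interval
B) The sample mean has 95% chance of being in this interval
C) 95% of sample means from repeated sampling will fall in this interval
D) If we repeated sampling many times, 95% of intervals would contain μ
D

A) Wrong — μ is fixed; the randomness lives in the interval, not in μ.
B) Wrong — x̄ is observed and sits in the interval by construction.
C) Wrong — coverage applies to intervals containing μ, not to future x̄ values.
D) Correct — this is the frequentist long-run coverage interpretation.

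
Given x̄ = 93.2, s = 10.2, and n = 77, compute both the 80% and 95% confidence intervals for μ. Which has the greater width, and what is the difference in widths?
95% CI is wider by 1.62

df = 76
80% CI: t* = 1.293, (91.70, 94.70), width = 2 · t* · s/√n = 3.01
95% CI: t* = 1.992, (90.88, 95.52), width = 2 · t* · s/√n = 4.63

The 95% CI is wider by 4.63 - 3.01 = 1.62.
Higher confidence requires a wider interval.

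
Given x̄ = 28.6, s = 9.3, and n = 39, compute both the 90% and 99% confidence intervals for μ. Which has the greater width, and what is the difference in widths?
99% CI is wider by 3.06

df = 38
90% CI: t* = 1.686, (26.09, 31.11), width = 2 · t* · s/√n = 5.02
99% CI: t* = 2.712, (24.56, 32.64), width = 2 · t* · s/√n = 8.08

The 99% CI is wider by 8.08 - 5.02 = 3.06.
Higher confidence requires a wider interval.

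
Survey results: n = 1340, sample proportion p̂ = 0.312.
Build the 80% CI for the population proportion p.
(0.296, 0.328)

Proportion CI:
SE = √(p̂(1-p̂)/n) = √(0.312 · 0.688 / 1340) = 0.01266

z* = 1.282
Margin = z* · SE = 1.282 · 0.01266 = 0.0162

CI: 0.312 ± 0.0162 = (0.296, 0.328)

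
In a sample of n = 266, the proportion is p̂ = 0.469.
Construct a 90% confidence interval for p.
(0.419, 0.519)

Proportion CI:
SE = √(p̂(1-p̂)/n) = √(0.469 · 0.531 / 266) = 0.03060

z* = 1.645
Margin = z* · SE = 1.645 · 0.03060 = 0.0503

CI: 0.469 ± 0.0503 = (0.419, 0.519)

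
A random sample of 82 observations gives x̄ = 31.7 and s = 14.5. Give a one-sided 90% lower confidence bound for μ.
μ ≥ 29.63

Lower bound (one-sided):
t* = 1.292 (one-sided for 90%)
Lower bound = x̄ - t* · s/√n = 31.7 - 1.292 · 14.5/√82 = 29.63

We are 90% confident that μ ≥ 29.63.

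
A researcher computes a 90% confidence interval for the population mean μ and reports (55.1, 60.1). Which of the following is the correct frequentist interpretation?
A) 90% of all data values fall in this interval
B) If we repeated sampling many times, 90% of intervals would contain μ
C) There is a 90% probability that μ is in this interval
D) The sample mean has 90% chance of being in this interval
B

A) Wrong — a CI is about the parameter μ, not individual data values.
B) Correct — this is the frequentist long-run coverage interpretation.
C) Wrong — μ is fixed; the randomness lives in the interval, not in μ.
D) Wrong — x̄ is observed and sits in the interval by construction.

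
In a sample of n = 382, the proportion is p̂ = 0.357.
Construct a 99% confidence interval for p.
(0.294, 0.420)

Proportion CI:
SE = √(p̂(1-p̂)/n) = √(0.357 · 0.643 / 382) = 0.02451

z* = 2.576
Margin = z* · SE = 2.576 · 0.02451 = 0.0631

CI: 0.357 ± 0.0631 = (0.294, 0.420)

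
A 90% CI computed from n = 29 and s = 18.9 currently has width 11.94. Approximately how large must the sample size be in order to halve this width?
n ≈ 116

CI width ∝ 1/√n
To reduce width by factor 2, need √n to grow by 2 → need 2² = 4 times as many samples.

Current: n = 29, width = 11.94
New: n = 116, width ≈ 5.82

Width reduced by factor of 11.94/5.82 = 2.05.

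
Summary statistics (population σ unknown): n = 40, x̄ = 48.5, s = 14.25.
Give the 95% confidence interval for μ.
(43.94, 53.06)

t-interval (σ unknown):
df = n - 1 = 39
t* = 2.023 for 95% confidence

Margin of error = t* · s/√n = 2.023 · 14.25/√40 = 4.56

CI: (43.94, 53.06)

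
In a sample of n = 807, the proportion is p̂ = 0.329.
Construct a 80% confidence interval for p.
(0.308, 0.350)

Proportion CI:
SE = √(p̂(1-p̂)/n) = √(0.329 · 0.671 / 807) = 0.01654

z* = 1.282
Margin = z* · SE = 1.282 · 0.01654 = 0.0212

CI: 0.329 ± 0.0212 = (0.308, 0.350)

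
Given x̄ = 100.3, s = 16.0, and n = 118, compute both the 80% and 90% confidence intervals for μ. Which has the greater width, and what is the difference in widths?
90% CI is wider by 1.08

df = 117
80% CI: t* = 1.289, (98.40, 102.20), width = 2 · t* · s/√n = 3.80
90% CI: t* = 1.658, (97.86, 102.74), width = 2 · t* · s/√n = 4.88

The 90% CI is wider by 4.88 - 3.80 = 1.08.
Higher confidence requires a wider interval.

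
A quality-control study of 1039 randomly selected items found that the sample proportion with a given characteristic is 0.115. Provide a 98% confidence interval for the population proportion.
(0.092, 0.138)

Proportion CI:
SE = √(p̂(1-p̂)/n) = √(0.115 · 0.885 / 1039) = 0.00990

z* = 2.326
Margin = z* · SE = 2.326 · 0.00990 = 0.0230

CI: 0.115 ± 0.0230 = (0.092, 0.138)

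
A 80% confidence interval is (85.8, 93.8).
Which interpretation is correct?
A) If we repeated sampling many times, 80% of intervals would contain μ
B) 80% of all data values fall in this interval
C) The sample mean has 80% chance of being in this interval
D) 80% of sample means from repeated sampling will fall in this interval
A

A) Correct — this is the frequentist long-run coverage interpretation.
B) Wrong — a CI is about the parameter μ, not individual data values.
C) Wrong — x̄ is observed and sits in the interval by construction.
D) Wrong — coverage applies to intervals containing μ, not to future x̄ values.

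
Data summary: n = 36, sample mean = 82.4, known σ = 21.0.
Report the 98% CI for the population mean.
(74.26, 90.54)

z-interval (σ known):
z* = 2.326 for 98% confidence

Margin of error = z* · σ/√n = 2.326 · 21.0/√36 = 8.14

CI: (82.4 - 8.14, 82.4 + 8.14) = (74.26, 90.54)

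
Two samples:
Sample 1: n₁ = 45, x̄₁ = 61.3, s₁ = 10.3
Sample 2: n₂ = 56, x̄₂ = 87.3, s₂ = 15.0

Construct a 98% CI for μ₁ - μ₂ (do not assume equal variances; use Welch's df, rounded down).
(-31.97, -20.03)

Difference: x̄₁ - x̄₂ = -26.00
SE = √(s₁²/n₁ + s₂²/n₂) = √(10.3²/45 + 15.0²/56) = 2.5250
df = 96.81 → 96 (Welch–Satterthwaite, rounded down)
t* = 2.366

CI: -26.00 ± 2.366 · 2.5250 = -26.00 ± 5.97 = (-31.97, -20.03)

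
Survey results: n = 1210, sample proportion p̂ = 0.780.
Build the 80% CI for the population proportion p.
(0.765, 0.795)

Proportion CI:
SE = √(p̂(1-p̂)/n) = √(0.780 · 0.220 / 1210) = 0.01191

z* = 1.282
Margin = z* · SE = 1.282 · 0.01191 = 0.0153

CI: 0.780 ± 0.0153 = (0.765, 0.795)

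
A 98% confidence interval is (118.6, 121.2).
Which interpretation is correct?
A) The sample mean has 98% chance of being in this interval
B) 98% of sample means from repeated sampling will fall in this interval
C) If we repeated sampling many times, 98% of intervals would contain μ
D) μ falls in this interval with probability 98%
C

A) Wrong — x̄ is observed and sits in the interval by construction.
B) Wrong — coverage applies to intervals containing μ, not to future x̄ values.
C) Correct — this is the frequentist long-run coverage interpretation.
D) Wrong — μ is fixed; the randomness lives in the interval, not in μ.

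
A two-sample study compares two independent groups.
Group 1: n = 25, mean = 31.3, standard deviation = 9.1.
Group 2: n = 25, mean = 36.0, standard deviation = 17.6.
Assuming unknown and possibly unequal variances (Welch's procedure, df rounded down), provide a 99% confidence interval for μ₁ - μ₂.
(-15.49, 6.09)

Difference: x̄₁ - x̄₂ = -4.70
SE = √(s₁²/n₁ + s₂²/n₂) = √(9.1²/25 + 17.6²/25) = 3.9627
df = 35.98 → 35 (Welch–Satterthwaite, rounded down)
t* = 2.724

CI: -4.70 ± 2.724 · 3.9627 = -4.70 ± 10.79 = (-15.49, 6.09)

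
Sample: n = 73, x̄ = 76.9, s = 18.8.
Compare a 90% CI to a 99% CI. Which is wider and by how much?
99% CI is wider by 4.31

df = 72
90% CI: t* = 1.666, (73.23, 80.57), width = 2 · t* · s/√n = 7.33
99% CI: t* = 2.646, (71.08, 82.72), width = 2 · t* · s/√n = 11.64

The 99% CI is wider by 11.64 - 7.33 = 4.31.
Higher confidence requires a wider interval.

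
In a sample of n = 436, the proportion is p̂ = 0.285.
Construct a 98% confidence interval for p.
(0.235, 0.335)

Proportion CI:
SE = √(p̂(1-p̂)/n) = √(0.285 · 0.715 / 436) = 0.02162

z* = 2.326
Margin = z* · SE = 2.326 · 0.02162 = 0.0503

CI: 0.285 ± 0.0503 = (0.235, 0.335)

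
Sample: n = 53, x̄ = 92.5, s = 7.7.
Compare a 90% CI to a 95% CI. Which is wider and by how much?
95% CI is wider by 0.71

df = 52
90% CI: t* = 1.675, (90.73, 94.27), width = 2 · t* · s/√n = 3.54
95% CI: t* = 2.007, (90.38, 94.62), width = 2 · t* · s/√n = 4.25

The 95% CI is wider by 4.25 - 3.54 = 0.71.
Higher confidence requires a wider interval.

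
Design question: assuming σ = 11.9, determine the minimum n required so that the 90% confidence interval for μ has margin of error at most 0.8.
n ≥ 599

For margin E ≤ 0.8:
n ≥ (z* · σ / E)²
n ≥ (1.645 · 11.9 / 0.8)²
n ≥ 598.75

Minimum n = 599 (rounding up)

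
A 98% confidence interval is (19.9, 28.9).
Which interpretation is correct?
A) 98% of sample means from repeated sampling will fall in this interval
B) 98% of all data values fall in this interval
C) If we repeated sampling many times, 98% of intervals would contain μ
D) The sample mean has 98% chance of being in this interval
C

A) Wrong — coverage applies to intervals containing μ, not to future x̄ values.
B) Wrong — a CI is about the parameter μ, not individual data values.
C) Correct — this is the frequentist long-run coverage interpretation.
D) Wrong — x̄ is observed and sits in the interval by construction.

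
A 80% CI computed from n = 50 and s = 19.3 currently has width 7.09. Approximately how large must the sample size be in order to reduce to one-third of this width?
n ≈ 450

CI width ∝ 1/√n
To reduce width by factor 3, need √n to grow by 3 → need 3² = 9 times as many samples.

Current: n = 50, width = 7.09
New: n = 450, width ≈ 2.33

Width reduced by factor of 7.09/2.33 = 3.04.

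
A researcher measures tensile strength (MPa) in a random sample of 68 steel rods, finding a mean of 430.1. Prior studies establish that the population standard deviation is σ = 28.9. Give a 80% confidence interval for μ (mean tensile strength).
(425.61, 434.59)

z-interval (σ known):
z* = 1.282 for 80% confidence

Margin of error = z* · σ/√n = 1.282 · 28.9/√68 = 4.49

CI: (430.1 - 4.49, 430.1 + 4.49) = (425.61, 434.59)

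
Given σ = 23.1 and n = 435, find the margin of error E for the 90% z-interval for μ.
Margin of error = 1.82

Margin of error = z* · σ/√n
= 1.645 · 23.1/√435
= 1.645 · 23.1/20.8567
= 1.82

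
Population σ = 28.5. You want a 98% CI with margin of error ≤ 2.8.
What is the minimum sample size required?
n ≥ 561

For margin E ≤ 2.8:
n ≥ (z* · σ / E)²
n ≥ (2.326 · 28.5 / 2.8)²
n ≥ 560.52

Minimum n = 561 (rounding up)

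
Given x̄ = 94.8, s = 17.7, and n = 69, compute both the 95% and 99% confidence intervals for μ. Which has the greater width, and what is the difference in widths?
99% CI is wider by 2.79

df = 68
95% CI: t* = 1.995, (90.55, 99.05), width = 2 · t* · s/√n = 8.50
99% CI: t* = 2.650, (89.15, 100.45), width = 2 · t* · s/√n = 11.29

The 99% CI is wider by 11.29 - 8.50 = 2.79.
Higher confidence requires a wider interval.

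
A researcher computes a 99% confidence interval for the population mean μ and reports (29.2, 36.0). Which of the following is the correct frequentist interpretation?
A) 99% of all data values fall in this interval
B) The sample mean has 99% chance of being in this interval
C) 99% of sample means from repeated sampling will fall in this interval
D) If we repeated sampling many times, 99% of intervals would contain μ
D

A) Wrong — a CI is about the parameter μ, not individual data values.
B) Wrong — x̄ is observed and sits in the interval by construction.
C) Wrong — coverage applies to intervals containing μ, not to future x̄ values.
D) Correct — this is the frequentist long-run coverage interpretation.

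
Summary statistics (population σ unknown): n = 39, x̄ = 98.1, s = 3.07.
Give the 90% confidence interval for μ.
(97.27, 98.93)

t-interval (σ unknown):
df = n - 1 = 38
t* = 1.686 for 90% confidence

Margin of error = t* · s/√n = 1.686 · 3.07/√39 = 0.83

CI: (97.27, 98.93)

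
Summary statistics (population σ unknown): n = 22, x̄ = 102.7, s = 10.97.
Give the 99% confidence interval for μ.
(96.08, 109.32)

t-interval (σ unknown):
df = n - 1 = 21
t* = 2.831 for 99% confidence

Margin of error = t* · s/√n = 2.831 · 10.97/√22 = 6.62

CI: (96.08, 109.32)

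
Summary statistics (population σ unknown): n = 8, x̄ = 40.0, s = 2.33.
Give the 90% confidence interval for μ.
(38.44, 41.56)

t-interval (σ unknown):
df = n - 1 = 7
t* = 1.895 for 90% confidence

Margin of error = t* · s/√n = 1.895 · 2.33/√8 = 1.56

CI: (38.44, 41.56)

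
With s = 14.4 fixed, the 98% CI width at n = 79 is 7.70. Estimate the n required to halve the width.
n ≈ 316

CI width ∝ 1/√n
To reduce width by factor 2, need √n to grow by 2 → need 2² = 4 times as many samples.

Current: n = 79, width = 7.70
New: n = 316, width ≈ 3.79

Width reduced by factor of 7.70/3.79 = 2.03.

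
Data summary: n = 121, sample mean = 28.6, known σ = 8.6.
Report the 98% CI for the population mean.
(26.78, 30.42)

z-interval (σ known):
z* = 2.326 for 98% confidence

Margin of error = z* · σ/√n = 2.326 · 8.6/√121 = 1.82

CI: (28.6 - 1.82, 28.6 + 1.82) = (26.78, 30.42)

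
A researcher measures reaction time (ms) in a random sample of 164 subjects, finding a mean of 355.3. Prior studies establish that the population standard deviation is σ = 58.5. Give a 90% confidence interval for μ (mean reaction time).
(347.79, 362.81)

z-interval (σ known):
z* = 1.645 for 90% confidence

Margin of error = z* · σ/√n = 1.645 · 58.5/√164 = 7.51

CI: (355.3 - 7.51, 355.3 + 7.51) = (347.79, 362.81)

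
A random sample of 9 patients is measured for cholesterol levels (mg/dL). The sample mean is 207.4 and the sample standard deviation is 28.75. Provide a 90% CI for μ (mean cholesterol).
(189.58, 225.22)

t-interval (σ unknown):
df = n - 1 = 8
t* = 1.860 for 90% confidence

Margin of error = t* · s/√n = 1.860 · 28.75/√9 = 17.82

CI: (189.58, 225.22)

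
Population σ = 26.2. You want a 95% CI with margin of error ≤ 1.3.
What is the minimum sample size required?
n ≥ 1561

For margin E ≤ 1.3:
n ≥ (z* · σ / E)²
n ≥ (1.960 · 26.2 / 1.3)²
n ≥ 1560.37

Minimum n = 1561 (rounding up)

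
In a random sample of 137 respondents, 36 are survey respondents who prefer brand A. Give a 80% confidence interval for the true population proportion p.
(0.215, 0.311)

Proportion CI:
p̂ = 36/137 = 0.26277
SE = √(p̂(1-p̂)/n) = √(0.26277 · 0.73723 / 137) = 0.03760

z* = 1.282
Margin = z* · SE = 1.282 · 0.03760 = 0.0482

CI: 0.26277 ± 0.0482 = (0.215, 0.311)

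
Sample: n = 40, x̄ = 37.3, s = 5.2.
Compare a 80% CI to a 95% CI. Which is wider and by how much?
95% CI is wider by 1.19

df = 39
80% CI: t* = 1.304, (36.23, 38.37), width = 2 · t* · s/√n = 2.14
95% CI: t* = 2.023, (35.64, 38.96), width = 2 · t* · s/√n = 3.33

The 95% CI is wider by 3.33 - 2.14 = 1.19.
Higher confidence requires a wider interval.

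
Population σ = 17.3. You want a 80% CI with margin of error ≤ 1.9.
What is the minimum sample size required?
n ≥ 137

For margin E ≤ 1.9:
n ≥ (z* · σ / E)²
n ≥ (1.282 · 17.3 / 1.9)²
n ≥ 136.26

Minimum n = 137 (rounding up)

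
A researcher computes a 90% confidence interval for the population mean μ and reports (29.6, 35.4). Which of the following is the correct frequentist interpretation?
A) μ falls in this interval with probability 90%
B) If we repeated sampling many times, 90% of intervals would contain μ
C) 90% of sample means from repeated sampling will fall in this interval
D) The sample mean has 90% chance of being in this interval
B

A) Wrong — μ is fixed; the randomness lives in the interval, not in μ.
B) Correct — this is the frequentist long-run coverage interpretation.
C) Wrong — coverage applies to intervals containing μ, not to future x̄ values.
D) Wrong — x̄ is observed and sits in the interval by construction.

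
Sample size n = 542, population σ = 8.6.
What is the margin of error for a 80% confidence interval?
Margin of error = 0.47

Margin of error = z* · σ/√n
= 1.282 · 8.6/√542
= 1.282 · 8.6/23.2809
= 0.47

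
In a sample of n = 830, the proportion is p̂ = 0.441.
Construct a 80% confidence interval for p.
(0.419, 0.463)

Proportion CI:
SE = √(p̂(1-p̂)/n) = √(0.441 · 0.559 / 830) = 0.01723

z* = 1.282
Margin = z* · SE = 1.282 · 0.01723 = 0.0221

CI: 0.441 ± 0.0221 = (0.419, 0.463)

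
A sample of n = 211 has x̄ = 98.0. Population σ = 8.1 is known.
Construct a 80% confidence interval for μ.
(97.29, 98.71)

z-interval (σ known):
z* = 1.282 for 80% confidence

Margin of error = z* · σ/√n = 1.282 · 8.1/√211 = 0.71

CI: (98.0 - 0.71, 98.0 + 0.71) = (97.29, 98.71)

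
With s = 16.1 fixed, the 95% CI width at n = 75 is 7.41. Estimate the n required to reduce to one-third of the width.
n ≈ 675

CI width ∝ 1/√n
To reduce width by factor 3, need √n to grow by 3 → need 3² = 9 times as many samples.

Current: n = 75, width = 7.41
New: n = 675, width ≈ 2.43

Width reduced by factor of 7.41/2.43 = 3.05.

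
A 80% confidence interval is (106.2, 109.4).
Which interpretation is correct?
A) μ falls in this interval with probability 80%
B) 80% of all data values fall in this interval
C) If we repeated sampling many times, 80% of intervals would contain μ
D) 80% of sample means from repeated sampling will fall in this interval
C

A) Wrong — μ is fixed; the randomness lives in the interval, not in μ.
B) Wrong — a CI is about the parameter μ, not individual data values.
C) Correct — this is the frequentist long-run coverage interpretation.
D) Wrong — coverage applies to intervals containing μ, not to future x̄ values.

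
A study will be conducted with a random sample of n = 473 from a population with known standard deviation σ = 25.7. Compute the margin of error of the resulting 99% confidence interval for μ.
Margin of error = 3.04

Margin of error = z* · σ/√n
= 2.576 · 25.7/√473
= 2.576 · 25.7/21.7486
= 3.04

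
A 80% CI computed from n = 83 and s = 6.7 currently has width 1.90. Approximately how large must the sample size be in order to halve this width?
n ≈ 332

CI width ∝ 1/√n
To reduce width by factor 2, need √n to grow by 2 → need 2² = 4 times as many samples.

Current: n = 83, width = 1.90
New: n = 332, width ≈ 0.94

Width reduced by factor of 1.90/0.94 = 2.02.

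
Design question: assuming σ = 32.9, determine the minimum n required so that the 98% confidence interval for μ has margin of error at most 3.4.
n ≥ 507

For margin E ≤ 3.4:
n ≥ (z* · σ / E)²
n ≥ (2.326 · 32.9 / 3.4)²
n ≥ 506.59

Minimum n = 507 (rounding up)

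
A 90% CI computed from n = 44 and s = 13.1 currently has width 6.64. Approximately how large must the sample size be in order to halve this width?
n ≈ 176

CI width ∝ 1/√n
To reduce width by factor 2, need √n to grow by 2 → need 2² = 4 times as many samples.

Current: n = 44, width = 6.64
New: n = 176, width ≈ 3.27

Width reduced by factor of 6.64/3.27 = 2.03.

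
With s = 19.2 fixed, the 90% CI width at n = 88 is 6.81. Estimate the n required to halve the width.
n ≈ 352

CI width ∝ 1/√n
To reduce width by factor 2, need √n to grow by 2 → need 2² = 4 times as many samples.

Current: n = 88, width = 6.81
New: n = 352, width ≈ 3.38

Width reduced by factor of 6.81/3.38 = 2.01.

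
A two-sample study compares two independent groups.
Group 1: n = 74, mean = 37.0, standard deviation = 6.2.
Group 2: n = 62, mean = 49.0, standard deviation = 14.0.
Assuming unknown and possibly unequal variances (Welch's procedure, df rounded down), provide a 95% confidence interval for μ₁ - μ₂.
(-15.82, -8.18)

Difference: x̄₁ - x̄₂ = -12.00
SE = √(s₁²/n₁ + s₂²/n₂) = √(6.2²/74 + 14.0²/62) = 1.9185
df = 80.87 → 80 (Welch–Satterthwaite, rounded down)
t* = 1.990

CI: -12.00 ± 1.990 · 1.9185 = -12.00 ± 3.82 = (-15.82, -8.18)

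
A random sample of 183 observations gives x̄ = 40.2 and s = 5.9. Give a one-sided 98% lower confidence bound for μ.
μ ≥ 39.30

Lower bound (one-sided):
t* = 2.069 (one-sided for 98%)
Lower bound = x̄ - t* · s/√n = 40.2 - 2.069 · 5.9/√183 = 39.30

We are 98% confident that μ ≥ 39.30.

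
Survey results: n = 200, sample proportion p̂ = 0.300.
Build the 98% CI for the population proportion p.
(0.225, 0.375)

Proportion CI:
SE = √(p̂(1-p̂)/n) = √(0.300 · 0.700 / 200) = 0.03240

z* = 2.326
Margin = z* · SE = 2.326 · 0.03240 = 0.0754

CI: 0.300 ± 0.0754 = (0.225, 0.375)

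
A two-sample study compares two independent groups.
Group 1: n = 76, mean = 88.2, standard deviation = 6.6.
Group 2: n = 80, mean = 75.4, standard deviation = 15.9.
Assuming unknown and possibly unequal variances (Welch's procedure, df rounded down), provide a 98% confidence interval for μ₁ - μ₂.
(8.24, 17.36)

Difference: x̄₁ - x̄₂ = 12.80
SE = √(s₁²/n₁ + s₂²/n₂) = √(6.6²/76 + 15.9²/80) = 1.9322
df = 106.56 → 106 (Welch–Satterthwaite, rounded down)
t* = 2.362

CI: 12.80 ± 2.362 · 1.9322 = 12.80 ± 4.56 = (8.24, 17.36)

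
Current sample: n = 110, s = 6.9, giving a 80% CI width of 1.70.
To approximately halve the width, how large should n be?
n ≈ 440

CI width ∝ 1/√n
To reduce width by factor 2, need √n to grow by 2 → need 2² = 4 times as many samples.

Current: n = 110, width = 1.70
New: n = 440, width ≈ 0.84

Width reduced by factor of 1.70/0.84 = 2.02.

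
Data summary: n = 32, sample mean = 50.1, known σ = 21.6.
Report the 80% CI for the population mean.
(45.20, 55.00)

z-interval (σ known):
z* = 1.282 for 80% confidence

Margin of error = z* · σ/√n = 1.282 · 21.6/√32 = 4.90

CI: (50.1 - 4.90, 50.1 + 4.90) = (45.20, 55.00)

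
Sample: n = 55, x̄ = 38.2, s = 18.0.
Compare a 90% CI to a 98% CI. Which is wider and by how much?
98% CI is wider by 3.51

df = 54
90% CI: t* = 1.674, (34.14, 42.26), width = 2 · t* · s/√n = 8.13
98% CI: t* = 2.397, (32.38, 44.02), width = 2 · t* · s/√n = 11.64

The 98% CI is wider by 11.64 - 8.13 = 3.51.
Higher confidence requires a wider interval.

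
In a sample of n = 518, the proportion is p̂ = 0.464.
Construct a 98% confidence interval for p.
(0.413, 0.515)

Proportion CI:
SE = √(p̂(1-p̂)/n) = √(0.464 · 0.536 / 518) = 0.02191

z* = 2.326
Margin = z* · SE = 2.326 · 0.02191 = 0.0510

CI: 0.464 ± 0.0510 = (0.413, 0.515)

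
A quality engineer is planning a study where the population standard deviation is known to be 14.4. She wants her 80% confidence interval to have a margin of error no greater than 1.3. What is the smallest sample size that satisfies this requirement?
n ≥ 202

For margin E ≤ 1.3:
n ≥ (z* · σ / E)²
n ≥ (1.282 · 14.4 / 1.3)²
n ≥ 201.66

Minimum n = 202 (rounding up)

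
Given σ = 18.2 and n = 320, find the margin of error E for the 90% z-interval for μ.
Margin of error = 1.67

Margin of error = z* · σ/√n
= 1.645 · 18.2/√320
= 1.645 · 18.2/17.8885
= 1.67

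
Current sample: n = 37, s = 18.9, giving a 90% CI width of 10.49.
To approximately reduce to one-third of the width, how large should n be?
n ≈ 333

CI width ∝ 1/√n
To reduce width by factor 3, need √n to grow by 3 → need 3² = 9 times as many samples.

Current: n = 37, width = 10.49
New: n = 333, width ≈ 3.42

Width reduced by factor of 10.49/3.42 = 3.07.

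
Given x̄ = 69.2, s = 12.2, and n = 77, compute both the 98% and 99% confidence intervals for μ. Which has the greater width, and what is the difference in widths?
99% CI is wider by 0.74

df = 76
98% CI: t* = 2.376, (65.90, 72.50), width = 2 · t* · s/√n = 6.61
99% CI: t* = 2.642, (65.53, 72.87), width = 2 · t* · s/√n = 7.35

The 99% CI is wider by 7.35 - 6.61 = 0.74.
Higher confidence requires a wider interval.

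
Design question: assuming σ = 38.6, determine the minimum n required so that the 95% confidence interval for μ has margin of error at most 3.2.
n ≥ 559

For margin E ≤ 3.2:
n ≥ (z* · σ / E)²
n ≥ (1.960 · 38.6 / 3.2)²
n ≥ 558.97

Minimum n = 559 (rounding up)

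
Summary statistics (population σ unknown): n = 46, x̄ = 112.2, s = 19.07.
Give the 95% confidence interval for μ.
(106.54, 117.86)

t-interval (σ unknown):
df = n - 1 = 45
t* = 2.014 for 95% confidence

Margin of error = t* · s/√n = 2.014 · 19.07/√46 = 5.66

CI: (106.54, 117.86)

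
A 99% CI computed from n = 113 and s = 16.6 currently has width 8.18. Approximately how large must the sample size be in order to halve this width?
n ≈ 452

CI width ∝ 1/√n
To reduce width by factor 2, need √n to grow by 2 → need 2² = 4 times as many samples.

Current: n = 113, width = 8.18
New: n = 452, width ≈ 4.04

Width reduced by factor of 8.18/4.04 = 2.02.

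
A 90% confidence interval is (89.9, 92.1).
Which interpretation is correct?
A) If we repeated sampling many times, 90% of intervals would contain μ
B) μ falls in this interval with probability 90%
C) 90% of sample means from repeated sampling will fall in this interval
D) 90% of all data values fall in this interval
A

A) Correct — this is the frequentist long-run coverage interpretation.
B) Wrong — μ is fixed; the randomness lives in the interval, not in μ.
C) Wrong — coverage applies to intervals containing μ, not to future x̄ values.
D) Wrong — a CI is about the parameter μ, not individual data values.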